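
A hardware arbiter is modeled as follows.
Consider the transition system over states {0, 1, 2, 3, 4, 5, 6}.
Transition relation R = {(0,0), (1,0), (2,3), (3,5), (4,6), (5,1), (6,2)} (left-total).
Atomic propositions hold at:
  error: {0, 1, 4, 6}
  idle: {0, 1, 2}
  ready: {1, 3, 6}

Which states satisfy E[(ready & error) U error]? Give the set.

{0, 1, 4, 6}

Sat(ready & error) = {1, 6}
E[(ready & error) U error]: least fixpoint, start Z0 = Sat(error) = {0, 1, 4, 6}, add states in Sat(ready & error) with some successor in Z. Already a fixed point.
Sat(E[(ready & error) U error]) = {0, 1, 4, 6}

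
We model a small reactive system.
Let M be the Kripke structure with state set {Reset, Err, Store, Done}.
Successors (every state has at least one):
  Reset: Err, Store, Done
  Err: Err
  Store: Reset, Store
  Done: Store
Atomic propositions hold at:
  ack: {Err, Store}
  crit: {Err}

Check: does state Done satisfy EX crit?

Sat(EX crit) = {s : some successor in {Err}} = {Reset, Err}
Done ∉ Sat(EX crit) = {Reset, Err}, so the formula does not hold at Done.

No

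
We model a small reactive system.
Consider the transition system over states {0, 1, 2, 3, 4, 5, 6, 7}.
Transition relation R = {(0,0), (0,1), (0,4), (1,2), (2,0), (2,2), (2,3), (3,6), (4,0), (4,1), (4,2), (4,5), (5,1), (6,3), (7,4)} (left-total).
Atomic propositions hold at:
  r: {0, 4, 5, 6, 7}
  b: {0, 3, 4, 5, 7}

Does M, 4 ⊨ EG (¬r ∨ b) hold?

Sat(¬r) = {1, 2, 3}
Sat(¬r ∨ b) = {0, 1, 2, 3, 4, 5, 7}
EG (¬r ∨ b): greatest fixpoint, start Z0 = {0, 1, 2, 3, 4, 5, 7}, keep only states in Sat with some successor in Z. Z1 = {0, 1, 2, 4, 5, 7}; fixed.
Sat(EG (¬r ∨ b)) = {0, 1, 2, 4, 5, 7}
4 ∈ Sat(EG (¬r ∨ b)) = {0, 1, 2, 4, 5, 7}, so the formula holds at 4.

Yes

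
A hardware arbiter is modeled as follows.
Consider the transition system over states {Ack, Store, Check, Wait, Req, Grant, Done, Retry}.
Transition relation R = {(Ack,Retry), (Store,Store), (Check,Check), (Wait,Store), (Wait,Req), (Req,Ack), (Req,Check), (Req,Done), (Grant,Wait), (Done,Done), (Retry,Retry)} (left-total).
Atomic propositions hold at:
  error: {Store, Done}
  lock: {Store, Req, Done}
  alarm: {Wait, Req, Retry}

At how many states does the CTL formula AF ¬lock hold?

5

Sat(¬lock) = {Ack, Check, Wait, Grant, Retry}
AF ¬lock: least fixpoint, start Z0 = {Ack, Check, Wait, Grant, Retry}, add states with every successor in Z. Already a fixed point.
Sat(AF ¬lock) = {Ack, Check, Wait, Grant, Retry}
|Sat(AF ¬lock)| = |{Ack, Check, Wait, Grant, Retry}| = 5.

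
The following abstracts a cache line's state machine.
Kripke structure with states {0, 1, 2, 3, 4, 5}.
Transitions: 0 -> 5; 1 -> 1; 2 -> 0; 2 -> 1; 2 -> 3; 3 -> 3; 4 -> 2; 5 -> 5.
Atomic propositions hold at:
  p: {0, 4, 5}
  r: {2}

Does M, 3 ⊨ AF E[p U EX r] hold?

No

Sat(EX r) = {s : some successor in {2}} = {4}
E[p U EX r]: least fixpoint, start Z0 = Sat(EX r) = {4}, add states in Sat(p) with some successor in Z. Already a fixed point.
Sat(E[p U EX r]) = {4}
AF E[p U EX r]: least fixpoint, start Z0 = {4}, add states with every successor in Z. Already a fixed point.
Sat(AF E[p U EX r]) = {4}
3 ∉ Sat(AF E[p U EX r]) = {4}, so the formula does not hold at 3.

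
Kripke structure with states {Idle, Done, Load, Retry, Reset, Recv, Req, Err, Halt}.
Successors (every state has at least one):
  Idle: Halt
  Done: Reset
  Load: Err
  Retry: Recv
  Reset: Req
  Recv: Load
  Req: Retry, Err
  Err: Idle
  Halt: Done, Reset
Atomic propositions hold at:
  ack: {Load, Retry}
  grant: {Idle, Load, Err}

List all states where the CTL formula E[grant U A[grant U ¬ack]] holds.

{Idle, Done, Load, Reset, Recv, Req, Err, Halt}

Sat(¬ack) = {Idle, Done, Reset, Recv, Req, Err, Halt}
A[grant U ¬ack]: least fixpoint, start Z0 = Sat(¬ack) = {Idle, Done, Reset, Recv, Req, Err, Halt}, add states in Sat(grant) with every successor in Z. Z1 = {Idle, Done, Load, Reset, Recv, Req, Err, Halt}; fixed.
Sat(A[grant U ¬ack]) = {Idle, Done, Load, Reset, Recv, Req, Err, Halt}
E[grant U A[grant U ¬ack]]: least fixpoint, start Z0 = Sat(A[grant U ¬ack]) = {Idle, Done, Load, Reset, Recv, Req, Err, Halt}, add states in Sat(grant) with some successor in Z. Already a fixed point.
Sat(E[grant U A[grant U ¬ack]]) = {Idle, Done, Load, Reset, Recv, Req, Err, Halt}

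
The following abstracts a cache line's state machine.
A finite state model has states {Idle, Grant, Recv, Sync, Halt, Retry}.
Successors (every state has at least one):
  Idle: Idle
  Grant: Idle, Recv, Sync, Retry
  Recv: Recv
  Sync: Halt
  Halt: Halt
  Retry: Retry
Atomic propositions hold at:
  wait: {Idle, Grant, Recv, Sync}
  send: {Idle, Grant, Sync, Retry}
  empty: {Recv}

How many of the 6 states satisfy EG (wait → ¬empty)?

5

Sat(¬empty) = {Idle, Grant, Sync, Halt, Retry}
Sat(wait → ¬empty) = {Idle, Grant, Sync, Halt, Retry}
EG (wait → ¬empty): greatest fixpoint, start Z0 = {Idle, Grant, Sync, Halt, Retry}, keep only states in Sat with some successor in Z. Already a fixed point.
Sat(EG (wait → ¬empty)) = {Idle, Grant, Sync, Halt, Retry}
|Sat(EG (wait → ¬empty))| = |{Idle, Grant, Sync, Halt, Retry}| = 5.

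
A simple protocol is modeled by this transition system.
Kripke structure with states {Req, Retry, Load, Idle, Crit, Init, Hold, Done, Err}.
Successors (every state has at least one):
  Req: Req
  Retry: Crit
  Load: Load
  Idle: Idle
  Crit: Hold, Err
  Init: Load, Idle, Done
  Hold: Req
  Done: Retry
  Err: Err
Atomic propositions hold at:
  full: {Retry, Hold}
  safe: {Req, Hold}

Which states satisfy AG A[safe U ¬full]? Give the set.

{Req, Load, Idle, Crit, Hold, Err}

Sat(¬full) = {Req, Load, Idle, Crit, Init, Done, Err}
A[safe U ¬full]: least fixpoint, start Z0 = Sat(¬full) = {Req, Load, Idle, Crit, Init, Done, Err}, add states in Sat(safe) with every successor in Z. Z1 = {Req, Load, Idle, Crit, Init, Hold, Done, Err}; fixed.
Sat(A[safe U ¬full]) = {Req, Load, Idle, Crit, Init, Hold, Done, Err}
AG A[safe U ¬full]: greatest fixpoint, start Z0 = {Req, Load, Idle, Crit, Init, Hold, Done, Err}, keep only states in Sat with every successor in Z. Z1 = {Req, Load, Idle, Crit, Init, Hold, Err}; Z2 = {Req, Load, Idle, Crit, Hold, Err}; fixed.
Sat(AG A[safe U ¬full]) = {Req, Load, Idle, Crit, Hold, Err}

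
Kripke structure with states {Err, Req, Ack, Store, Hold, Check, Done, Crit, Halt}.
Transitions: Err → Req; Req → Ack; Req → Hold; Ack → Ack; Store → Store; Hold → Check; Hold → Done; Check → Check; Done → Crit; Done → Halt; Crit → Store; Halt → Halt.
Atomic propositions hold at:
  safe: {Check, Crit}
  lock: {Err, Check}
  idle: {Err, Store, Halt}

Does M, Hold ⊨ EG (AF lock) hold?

AF lock: least fixpoint, start Z0 = {Err, Check}, add states with every successor in Z. Already a fixed point.
Sat(AF lock) = {Err, Check}
EG (AF lock): greatest fixpoint, start Z0 = {Err, Check}, keep only states in Sat with some successor in Z. Z1 = {Check}; fixed.
Sat(EG (AF lock)) = {Check}
Hold ∉ Sat(EG (AF lock)) = {Check}, so the formula does not hold at Hold.

No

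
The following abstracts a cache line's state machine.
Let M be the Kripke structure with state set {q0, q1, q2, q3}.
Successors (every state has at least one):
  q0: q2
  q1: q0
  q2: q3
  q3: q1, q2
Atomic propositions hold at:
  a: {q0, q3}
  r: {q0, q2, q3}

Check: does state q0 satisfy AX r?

Sat(AX r) = {s : every successor in {q0, q2, q3}} = {q0, q1, q2}
q0 ∈ Sat(AX r) = {q0, q1, q2}, so the formula holds at q0.

Yes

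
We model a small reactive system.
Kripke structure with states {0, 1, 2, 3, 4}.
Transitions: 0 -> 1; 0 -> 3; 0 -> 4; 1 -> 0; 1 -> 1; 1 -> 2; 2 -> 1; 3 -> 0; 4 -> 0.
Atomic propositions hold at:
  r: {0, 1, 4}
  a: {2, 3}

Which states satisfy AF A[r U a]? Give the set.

{2, 3}

A[r U a]: least fixpoint, start Z0 = Sat(a) = {2, 3}, add states in Sat(r) with every successor in Z. Already a fixed point.
Sat(A[r U a]) = {2, 3}
AF A[r U a]: least fixpoint, start Z0 = {2, 3}, add states with every successor in Z. Already a fixed point.
Sat(AF A[r U a]) = {2, 3}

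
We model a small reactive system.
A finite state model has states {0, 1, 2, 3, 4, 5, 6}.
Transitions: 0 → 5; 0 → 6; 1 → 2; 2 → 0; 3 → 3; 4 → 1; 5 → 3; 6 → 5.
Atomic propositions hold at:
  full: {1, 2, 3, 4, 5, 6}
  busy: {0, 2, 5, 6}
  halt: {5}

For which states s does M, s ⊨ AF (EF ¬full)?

{0, 1, 2, 4}

Sat(¬full) = {0}
EF ¬full: least fixpoint, start Z0 = {0}, add states with some successor in Z. Z1 = {0, 2}; Z2 = {0, 1, 2}; Z3 = {0, 1, 2, 4}; fixed.
Sat(EF ¬full) = {0, 1, 2, 4}
AF (EF ¬full): least fixpoint, start Z0 = {0, 1, 2, 4}, add states with every successor in Z. Already a fixed point.
Sat(AF (EF ¬full)) = {0, 1, 2, 4}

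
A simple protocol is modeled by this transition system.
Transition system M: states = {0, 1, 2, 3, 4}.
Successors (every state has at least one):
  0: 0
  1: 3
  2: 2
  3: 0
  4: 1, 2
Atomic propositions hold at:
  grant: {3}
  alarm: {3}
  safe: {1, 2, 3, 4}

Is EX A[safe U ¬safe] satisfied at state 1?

Yes

Sat(¬safe) = {0}
A[safe U ¬safe]: least fixpoint, start Z0 = Sat(¬safe) = {0}, add states in Sat(safe) with every successor in Z. Z1 = {0, 3}; Z2 = {0, 1, 3}; fixed.
Sat(A[safe U ¬safe]) = {0, 1, 3}
Sat(EX A[safe U ¬safe]) = {s : some successor in {0, 1, 3}} = {0, 1, 3, 4}
1 ∈ Sat(EX A[safe U ¬safe]) = {0, 1, 3, 4}, so the formula holds at 1.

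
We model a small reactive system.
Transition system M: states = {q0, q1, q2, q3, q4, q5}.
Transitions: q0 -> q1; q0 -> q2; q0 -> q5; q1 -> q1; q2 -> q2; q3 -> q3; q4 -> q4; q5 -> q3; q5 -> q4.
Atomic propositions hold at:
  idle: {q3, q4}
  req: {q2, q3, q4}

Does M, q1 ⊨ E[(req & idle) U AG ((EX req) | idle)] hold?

Sat(req & idle) = {q3, q4}
Sat(EX req) = {s : some successor in {q2, q3, q4}} = {q0, q2, q3, q4, q5}
Sat((EX req) | idle) = {q0, q2, q3, q4, q5}
AG ((EX req) | idle): greatest fixpoint, start Z0 = {q0, q2, q3, q4, q5}, keep only states in Sat with every successor in Z. Z1 = {q2, q3, q4, q5}; fixed.
Sat(AG ((EX req) | idle)) = {q2, q3, q4, q5}
E[(req & idle) U AG ((EX req) | idle)]: least fixpoint, start Z0 = Sat(AG ((EX req) | idle)) = {q2, q3, q4, q5}, add states in Sat(req & idle) with some successor in Z. Already a fixed point.
Sat(E[(req & idle) U AG ((EX req) | idle)]) = {q2, q3, q4, q5}
q1 ∉ Sat(E[(req & idle) U AG ((EX req) | idle)]) = {q2, q3, q4, q5}, so the formula does not hold at q1.

No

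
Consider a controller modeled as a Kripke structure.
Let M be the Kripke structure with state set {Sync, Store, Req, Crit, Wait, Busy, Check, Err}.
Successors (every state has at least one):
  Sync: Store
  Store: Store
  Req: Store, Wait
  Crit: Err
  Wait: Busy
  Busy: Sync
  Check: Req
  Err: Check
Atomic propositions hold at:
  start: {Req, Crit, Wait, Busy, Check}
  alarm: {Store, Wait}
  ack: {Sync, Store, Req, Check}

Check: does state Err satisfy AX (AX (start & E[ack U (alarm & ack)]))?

Sat(alarm & ack) = {Store}
E[ack U (alarm & ack)]: least fixpoint, start Z0 = Sat((alarm & ack)) = {Store}, add states in Sat(ack) with some successor in Z. Z1 = {Sync, Store, Req}; Z2 = {Sync, Store, Req, Check}; fixed.
Sat(E[ack U (alarm & ack)]) = {Sync, Store, Req, Check}
Sat(start & E[ack U (alarm & ack)]) = {Req, Check}
Sat(AX (start & E[ack U (alarm & ack)])) = {s : every successor in {Req, Check}} = {Check, Err}
Sat(AX (AX (start & E[ack U (alarm & ack)]))) = {s : every successor in {Check, Err}} = {Crit, Err}
Err ∈ Sat(AX (AX (start & E[ack U (alarm & ack)]))) = {Crit, Err}, so the formula holds at Err.

Yes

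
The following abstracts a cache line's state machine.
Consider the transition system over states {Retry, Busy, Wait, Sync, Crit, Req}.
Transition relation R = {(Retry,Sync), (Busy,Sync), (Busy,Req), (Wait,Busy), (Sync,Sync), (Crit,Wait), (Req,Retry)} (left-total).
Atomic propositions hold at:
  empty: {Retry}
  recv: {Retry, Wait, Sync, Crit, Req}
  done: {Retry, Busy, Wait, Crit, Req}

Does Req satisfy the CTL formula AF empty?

AF empty: least fixpoint, start Z0 = {Retry}, add states with every successor in Z. Z1 = {Retry, Req}; fixed.
Sat(AF empty) = {Retry, Req}
Req ∈ Sat(AF empty) = {Retry, Req}, so the formula holds at Req.

Yes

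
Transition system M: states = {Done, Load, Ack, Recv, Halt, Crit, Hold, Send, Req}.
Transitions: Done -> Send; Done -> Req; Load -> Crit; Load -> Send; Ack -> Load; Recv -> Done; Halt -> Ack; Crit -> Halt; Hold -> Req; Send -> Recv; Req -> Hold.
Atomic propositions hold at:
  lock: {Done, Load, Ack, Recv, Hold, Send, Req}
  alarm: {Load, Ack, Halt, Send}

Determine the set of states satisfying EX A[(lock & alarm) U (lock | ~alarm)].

Sat(lock & alarm) = {Load, Ack, Send}
Sat(~alarm) = {Done, Recv, Crit, Hold, Req}
Sat(lock | ~alarm) = {Done, Load, Ack, Recv, Crit, Hold, Send, Req}
A[(lock & alarm) U (lock | ~alarm)]: least fixpoint, start Z0 = Sat((lock | ~alarm)) = {Done, Load, Ack, Recv, Crit, Hold, Send, Req}, add states in Sat(lock & alarm) with every successor in Z. Already a fixed point.
Sat(A[(lock & alarm) U (lock | ~alarm)]) = {Done, Load, Ack, Recv, Crit, Hold, Send, Req}
Sat(EX A[(lock & alarm) U (lock | ~alarm)]) = {s : some successor in {Done, Load, Ack, Recv, Crit, Hold, Send, Req}} = {Done, Load, Ack, Recv, Halt, Hold, Send, Req}

{Done, Load, Ack, Recv, Halt, Hold, Send, Req}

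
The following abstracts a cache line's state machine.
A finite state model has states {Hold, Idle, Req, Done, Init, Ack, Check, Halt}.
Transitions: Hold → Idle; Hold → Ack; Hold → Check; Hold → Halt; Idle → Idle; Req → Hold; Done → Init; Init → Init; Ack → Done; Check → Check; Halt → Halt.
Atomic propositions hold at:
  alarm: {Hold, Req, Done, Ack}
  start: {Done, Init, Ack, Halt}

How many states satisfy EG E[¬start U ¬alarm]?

6

Sat(¬start) = {Hold, Idle, Req, Check}
Sat(¬alarm) = {Idle, Init, Check, Halt}
E[¬start U ¬alarm]: least fixpoint, start Z0 = Sat(¬alarm) = {Idle, Init, Check, Halt}, add states in Sat(¬start) with some successor in Z. Z1 = {Hold, Idle, Init, Check, Halt}; Z2 = {Hold, Idle, Req, Init, Check, Halt}; fixed.
Sat(E[¬start U ¬alarm]) = {Hold, Idle, Req, Init, Check, Halt}
EG E[¬start U ¬alarm]: greatest fixpoint, start Z0 = {Hold, Idle, Req, Init, Check, Halt}, keep only states in Sat with some successor in Z. Already a fixed point.
Sat(EG E[¬start U ¬alarm]) = {Hold, Idle, Req, Init, Check, Halt}
|Sat(EG E[¬start U ¬alarm])| = |{Hold, Idle, Req, Init, Check, Halt}| = 6.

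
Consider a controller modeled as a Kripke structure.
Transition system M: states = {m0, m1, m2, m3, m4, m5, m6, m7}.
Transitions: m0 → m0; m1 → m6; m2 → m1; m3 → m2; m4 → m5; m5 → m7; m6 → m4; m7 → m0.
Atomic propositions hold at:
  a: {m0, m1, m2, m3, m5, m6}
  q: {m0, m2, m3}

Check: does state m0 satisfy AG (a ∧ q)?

Yes

Sat(a ∧ q) = {m0, m2, m3}
AG (a ∧ q): greatest fixpoint, start Z0 = {m0, m2, m3}, keep only states in Sat with every successor in Z. Z1 = {m0, m3}; Z2 = {m0}; fixed.
Sat(AG (a ∧ q)) = {m0}
m0 ∈ Sat(AG (a ∧ q)) = {m0}, so the formula holds at m0.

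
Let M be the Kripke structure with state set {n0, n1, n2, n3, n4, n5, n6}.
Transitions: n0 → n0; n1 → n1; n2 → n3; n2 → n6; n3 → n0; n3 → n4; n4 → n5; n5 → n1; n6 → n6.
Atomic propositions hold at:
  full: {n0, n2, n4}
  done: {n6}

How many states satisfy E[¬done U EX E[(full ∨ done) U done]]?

2

Sat(¬done) = {n0, n1, n2, n3, n4, n5}
Sat(full ∨ done) = {n0, n2, n4, n6}
E[(full ∨ done) U done]: least fixpoint, start Z0 = Sat(done) = {n6}, add states in Sat(full ∨ done) with some successor in Z. Z1 = {n2, n6}; fixed.
Sat(E[(full ∨ done) U done]) = {n2, n6}
Sat(EX E[(full ∨ done) U done]) = {s : some successor in {n2, n6}} = {n2, n6}
E[¬done U EX E[(full ∨ done) U done]]: least fixpoint, start Z0 = Sat(EX E[(full ∨ done) U done]) = {n2, n6}, add states in Sat(¬done) with some successor in Z. Already a fixed point.
Sat(E[¬done U EX E[(full ∨ done) U done]]) = {n2, n6}
|Sat(E[¬done U EX E[(full ∨ done) U done]])| = |{n2, n6}| = 2.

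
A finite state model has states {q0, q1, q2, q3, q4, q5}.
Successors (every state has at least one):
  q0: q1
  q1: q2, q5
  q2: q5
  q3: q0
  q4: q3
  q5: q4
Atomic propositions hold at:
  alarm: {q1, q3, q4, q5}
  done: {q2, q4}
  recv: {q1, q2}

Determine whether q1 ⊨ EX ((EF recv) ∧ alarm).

EF recv: least fixpoint, start Z0 = {q1, q2}, add states with some successor in Z. Z1 = {q0, q1, q2}; Z2 = {q0, q1, q2, q3}; Z3 = {q0, q1, q2, q3, q4}; Z4 = {q0, q1, q2, q3, q4, q5}; fixed.
Sat(EF recv) = {q0, q1, q2, q3, q4, q5}
Sat((EF recv) ∧ alarm) = {q1, q3, q4, q5}
Sat(EX ((EF recv) ∧ alarm)) = {s : some successor in {q1, q3, q4, q5}} = {q0, q1, q2, q4, q5}
q1 ∈ Sat(EX ((EF recv) ∧ alarm)) = {q0, q1, q2, q4, q5}, so the formula holds at q1.

Yes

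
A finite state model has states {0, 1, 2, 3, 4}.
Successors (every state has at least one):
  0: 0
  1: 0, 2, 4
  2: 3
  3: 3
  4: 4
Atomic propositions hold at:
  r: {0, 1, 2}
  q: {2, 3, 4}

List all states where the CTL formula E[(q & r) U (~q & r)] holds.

Sat(q & r) = {2}
Sat(~q) = {0, 1}
Sat(~q & r) = {0, 1}
E[(q & r) U (~q & r)]: least fixpoint, start Z0 = Sat((~q & r)) = {0, 1}, add states in Sat(q & r) with some successor in Z. Already a fixed point.
Sat(E[(q & r) U (~q & r)]) = {0, 1}

{0, 1}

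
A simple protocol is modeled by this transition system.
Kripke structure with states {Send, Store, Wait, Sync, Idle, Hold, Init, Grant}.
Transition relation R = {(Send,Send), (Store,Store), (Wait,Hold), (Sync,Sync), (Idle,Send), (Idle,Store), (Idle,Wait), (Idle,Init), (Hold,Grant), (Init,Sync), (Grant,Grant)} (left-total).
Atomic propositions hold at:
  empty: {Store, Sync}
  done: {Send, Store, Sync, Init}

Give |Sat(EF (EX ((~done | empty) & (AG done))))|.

Sat(~done) = {Wait, Idle, Hold, Grant}
Sat(~done | empty) = {Store, Wait, Sync, Idle, Hold, Grant}
AG done: greatest fixpoint, start Z0 = {Send, Store, Sync, Init}, keep only states in Sat with every successor in Z. Already a fixed point.
Sat(AG done) = {Send, Store, Sync, Init}
Sat((~done | empty) & (AG done)) = {Store, Sync}
Sat(EX ((~done | empty) & (AG done))) = {s : some successor in {Store, Sync}} = {Store, Sync, Idle, Init}
EF (EX ((~done | empty) & (AG done))): least fixpoint, start Z0 = {Store, Sync, Idle, Init}, add states with some successor in Z. Already a fixed point.
Sat(EF (EX ((~done | empty) & (AG done)))) = {Store, Sync, Idle, Init}
|Sat(EF (EX ((~done | empty) & (AG done))))| = |{Store, Sync, Idle, Init}| = 4.

4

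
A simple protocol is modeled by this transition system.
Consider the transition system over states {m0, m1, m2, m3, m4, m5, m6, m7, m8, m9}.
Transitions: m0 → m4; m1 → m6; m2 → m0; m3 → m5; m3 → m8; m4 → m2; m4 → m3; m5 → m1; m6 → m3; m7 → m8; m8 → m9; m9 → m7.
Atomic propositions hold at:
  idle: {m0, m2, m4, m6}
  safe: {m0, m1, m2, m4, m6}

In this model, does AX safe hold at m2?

Sat(AX safe) = {s : every successor in {m0, m1, m2, m4, m6}} = {m0, m1, m2, m5}
m2 ∈ Sat(AX safe) = {m0, m1, m2, m5}, so the formula holds at m2.

Yes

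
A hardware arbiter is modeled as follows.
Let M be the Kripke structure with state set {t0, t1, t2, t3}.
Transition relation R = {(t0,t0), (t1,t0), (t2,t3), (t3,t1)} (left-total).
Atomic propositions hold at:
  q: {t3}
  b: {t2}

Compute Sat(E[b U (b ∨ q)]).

Sat(b ∨ q) = {t2, t3}
E[b U (b ∨ q)]: least fixpoint, start Z0 = Sat((b ∨ q)) = {t2, t3}, add states in Sat(b) with some successor in Z. Already a fixed point.
Sat(E[b U (b ∨ q)]) = {t2, t3}

{t2, t3}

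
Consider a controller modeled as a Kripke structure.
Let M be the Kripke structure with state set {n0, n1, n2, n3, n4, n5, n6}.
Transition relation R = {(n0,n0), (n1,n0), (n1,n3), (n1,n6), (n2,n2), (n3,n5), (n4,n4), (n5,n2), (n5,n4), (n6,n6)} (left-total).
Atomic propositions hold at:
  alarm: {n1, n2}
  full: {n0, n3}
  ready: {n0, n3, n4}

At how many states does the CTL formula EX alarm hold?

Sat(EX alarm) = {s : some successor in {n1, n2}} = {n2, n5}
|Sat(EX alarm)| = |{n2, n5}| = 2.

2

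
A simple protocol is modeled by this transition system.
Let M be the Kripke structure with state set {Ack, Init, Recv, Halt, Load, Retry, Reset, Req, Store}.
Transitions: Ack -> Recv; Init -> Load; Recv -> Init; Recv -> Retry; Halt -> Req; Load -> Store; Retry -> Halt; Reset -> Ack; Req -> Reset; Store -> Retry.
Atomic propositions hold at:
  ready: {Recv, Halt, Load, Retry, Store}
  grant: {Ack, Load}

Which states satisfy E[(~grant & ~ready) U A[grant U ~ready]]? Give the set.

{Ack, Init, Reset, Req}

Sat(~grant) = {Init, Recv, Halt, Retry, Reset, Req, Store}
Sat(~ready) = {Ack, Init, Reset, Req}
Sat(~grant & ~ready) = {Init, Reset, Req}
A[grant U ~ready]: least fixpoint, start Z0 = Sat(~ready) = {Ack, Init, Reset, Req}, add states in Sat(grant) with every successor in Z. Already a fixed point.
Sat(A[grant U ~ready]) = {Ack, Init, Reset, Req}
E[(~grant & ~ready) U A[grant U ~ready]]: least fixpoint, start Z0 = Sat(A[grant U ~ready]) = {Ack, Init, Reset, Req}, add states in Sat(~grant & ~ready) with some successor in Z. Already a fixed point.
Sat(E[(~grant & ~ready) U A[grant U ~ready]]) = {Ack, Init, Reset, Req}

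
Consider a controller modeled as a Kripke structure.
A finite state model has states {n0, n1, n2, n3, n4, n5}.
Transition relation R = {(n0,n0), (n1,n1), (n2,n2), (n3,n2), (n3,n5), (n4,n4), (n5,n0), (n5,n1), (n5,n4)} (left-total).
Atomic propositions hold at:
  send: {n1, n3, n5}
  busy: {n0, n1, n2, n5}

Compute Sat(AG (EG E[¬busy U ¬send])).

{n0, n2, n4}

Sat(¬busy) = {n3, n4}
Sat(¬send) = {n0, n2, n4}
E[¬busy U ¬send]: least fixpoint, start Z0 = Sat(¬send) = {n0, n2, n4}, add states in Sat(¬busy) with some successor in Z. Z1 = {n0, n2, n3, n4}; fixed.
Sat(E[¬busy U ¬send]) = {n0, n2, n3, n4}
EG E[¬busy U ¬send]: greatest fixpoint, start Z0 = {n0, n2, n3, n4}, keep only states in Sat with some successor in Z. Already a fixed point.
Sat(EG E[¬busy U ¬send]) = {n0, n2, n3, n4}
AG (EG E[¬busy U ¬send]): greatest fixpoint, start Z0 = {n0, n2, n3, n4}, keep only states in Sat with every successor in Z. Z1 = {n0, n2, n4}; fixed.
Sat(AG (EG E[¬busy U ¬send])) = {n0, n2, n4}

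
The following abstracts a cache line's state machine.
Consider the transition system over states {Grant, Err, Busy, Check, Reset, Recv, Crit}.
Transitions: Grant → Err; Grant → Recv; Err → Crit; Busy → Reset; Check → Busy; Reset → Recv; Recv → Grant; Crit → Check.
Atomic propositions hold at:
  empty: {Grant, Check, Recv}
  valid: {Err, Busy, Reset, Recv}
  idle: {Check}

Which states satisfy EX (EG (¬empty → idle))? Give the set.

Sat(¬empty) = {Err, Busy, Reset, Crit}
Sat(¬empty → idle) = {Grant, Check, Recv}
EG (¬empty → idle): greatest fixpoint, start Z0 = {Grant, Check, Recv}, keep only states in Sat with some successor in Z. Z1 = {Grant, Recv}; fixed.
Sat(EG (¬empty → idle)) = {Grant, Recv}
Sat(EX (EG (¬empty → idle))) = {s : some successor in {Grant, Recv}} = {Grant, Reset, Recv}

{Grant, Reset, Recv}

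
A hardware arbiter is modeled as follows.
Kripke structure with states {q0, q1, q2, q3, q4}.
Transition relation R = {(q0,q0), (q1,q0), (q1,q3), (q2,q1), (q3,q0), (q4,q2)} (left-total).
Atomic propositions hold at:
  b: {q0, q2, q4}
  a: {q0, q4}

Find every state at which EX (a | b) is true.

{q0, q1, q3, q4}

Sat(a | b) = {q0, q2, q4}
Sat(EX (a | b)) = {s : some successor in {q0, q2, q4}} = {q0, q1, q3, q4}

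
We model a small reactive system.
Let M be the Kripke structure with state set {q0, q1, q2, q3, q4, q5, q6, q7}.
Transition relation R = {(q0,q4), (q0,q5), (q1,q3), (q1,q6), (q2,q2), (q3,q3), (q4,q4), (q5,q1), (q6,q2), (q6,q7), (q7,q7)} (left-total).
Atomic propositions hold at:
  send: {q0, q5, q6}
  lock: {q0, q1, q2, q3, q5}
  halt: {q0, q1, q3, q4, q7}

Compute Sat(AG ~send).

Sat(~send) = {q1, q2, q3, q4, q7}
AG ~send: greatest fixpoint, start Z0 = {q1, q2, q3, q4, q7}, keep only states in Sat with every successor in Z. Z1 = {q2, q3, q4, q7}; fixed.
Sat(AG ~send) = {q2, q3, q4, q7}

{q2, q3, q4, q7}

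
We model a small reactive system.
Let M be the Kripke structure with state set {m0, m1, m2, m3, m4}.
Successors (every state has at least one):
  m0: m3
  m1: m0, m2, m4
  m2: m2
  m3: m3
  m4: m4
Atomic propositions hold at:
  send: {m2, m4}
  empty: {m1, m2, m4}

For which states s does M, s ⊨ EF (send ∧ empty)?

{m1, m2, m4}

Sat(send ∧ empty) = {m2, m4}
EF (send ∧ empty): least fixpoint, start Z0 = {m2, m4}, add states with some successor in Z. Z1 = {m1, m2, m4}; fixed.
Sat(EF (send ∧ empty)) = {m1, m2, m4}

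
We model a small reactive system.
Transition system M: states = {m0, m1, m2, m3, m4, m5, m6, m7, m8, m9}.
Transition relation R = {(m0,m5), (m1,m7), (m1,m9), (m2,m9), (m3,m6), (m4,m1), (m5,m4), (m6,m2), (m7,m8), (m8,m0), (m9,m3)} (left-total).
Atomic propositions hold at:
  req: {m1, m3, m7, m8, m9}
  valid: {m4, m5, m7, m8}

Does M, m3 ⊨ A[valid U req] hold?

Yes

A[valid U req]: least fixpoint, start Z0 = Sat(req) = {m1, m3, m7, m8, m9}, add states in Sat(valid) with every successor in Z. Z1 = {m1, m3, m4, m7, m8, m9}; Z2 = {m1, m3, m4, m5, m7, m8, m9}; fixed.
Sat(A[valid U req]) = {m1, m3, m4, m5, m7, m8, m9}
m3 ∈ Sat(A[valid U req]) = {m1, m3, m4, m5, m7, m8, m9}, so the formula holds at m3.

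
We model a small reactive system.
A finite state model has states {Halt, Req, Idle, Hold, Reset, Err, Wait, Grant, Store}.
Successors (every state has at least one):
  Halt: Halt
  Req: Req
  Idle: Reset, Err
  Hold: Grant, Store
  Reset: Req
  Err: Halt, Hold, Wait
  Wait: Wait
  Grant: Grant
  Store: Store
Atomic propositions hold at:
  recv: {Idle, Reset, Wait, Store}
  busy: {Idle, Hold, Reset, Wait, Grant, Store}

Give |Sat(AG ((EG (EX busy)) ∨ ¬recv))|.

Sat(EX busy) = {s : some successor in {Idle, Hold, Reset, Wait, Grant, Store}} = {Idle, Hold, Err, Wait, Grant, Store}
EG (EX busy): greatest fixpoint, start Z0 = {Idle, Hold, Err, Wait, Grant, Store}, keep only states in Sat with some successor in Z. Already a fixed point.
Sat(EG (EX busy)) = {Idle, Hold, Err, Wait, Grant, Store}
Sat(¬recv) = {Halt, Req, Hold, Err, Grant}
Sat((EG (EX busy)) ∨ ¬recv) = {Halt, Req, Idle, Hold, Err, Wait, Grant, Store}
AG ((EG (EX busy)) ∨ ¬recv): greatest fixpoint, start Z0 = {Halt, Req, Idle, Hold, Err, Wait, Grant, Store}, keep only states in Sat with every successor in Z. Z1 = {Halt, Req, Hold, Err, Wait, Grant, Store}; fixed.
Sat(AG ((EG (EX busy)) ∨ ¬recv)) = {Halt, Req, Hold, Err, Wait, Grant, Store}
|Sat(AG ((EG (EX busy)) ∨ ¬recv))| = |{Halt, Req, Hold, Err, Wait, Grant, Store}| = 7.

7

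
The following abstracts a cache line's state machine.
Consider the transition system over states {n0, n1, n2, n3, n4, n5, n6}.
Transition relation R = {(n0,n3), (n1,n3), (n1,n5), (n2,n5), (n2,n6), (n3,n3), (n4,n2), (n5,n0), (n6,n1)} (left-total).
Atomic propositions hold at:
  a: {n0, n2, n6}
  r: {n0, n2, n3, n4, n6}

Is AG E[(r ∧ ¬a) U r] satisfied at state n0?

Yes

Sat(¬a) = {n1, n3, n4, n5}
Sat(r ∧ ¬a) = {n3, n4}
E[(r ∧ ¬a) U r]: least fixpoint, start Z0 = Sat(r) = {n0, n2, n3, n4, n6}, add states in Sat(r ∧ ¬a) with some successor in Z. Already a fixed point.
Sat(E[(r ∧ ¬a) U r]) = {n0, n2, n3, n4, n6}
AG E[(r ∧ ¬a) U r]: greatest fixpoint, start Z0 = {n0, n2, n3, n4, n6}, keep only states in Sat with every successor in Z. Z1 = {n0, n3, n4}; Z2 = {n0, n3}; fixed.
Sat(AG E[(r ∧ ¬a) U r]) = {n0, n3}
n0 ∈ Sat(AG E[(r ∧ ¬a) U r]) = {n0, n3}, so the formula holds at n0.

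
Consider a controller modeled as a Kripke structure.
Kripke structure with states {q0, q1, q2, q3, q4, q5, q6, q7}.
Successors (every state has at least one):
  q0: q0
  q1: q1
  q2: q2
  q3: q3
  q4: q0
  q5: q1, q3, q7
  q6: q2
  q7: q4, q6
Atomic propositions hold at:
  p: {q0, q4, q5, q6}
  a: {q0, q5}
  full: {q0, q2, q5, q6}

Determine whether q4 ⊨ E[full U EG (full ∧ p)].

No

Sat(full ∧ p) = {q0, q5, q6}
EG (full ∧ p): greatest fixpoint, start Z0 = {q0, q5, q6}, keep only states in Sat with some successor in Z. Z1 = {q0}; fixed.
Sat(EG (full ∧ p)) = {q0}
E[full U EG (full ∧ p)]: least fixpoint, start Z0 = Sat(EG (full ∧ p)) = {q0}, add states in Sat(full) with some successor in Z. Already a fixed point.
Sat(E[full U EG (full ∧ p)]) = {q0}
q4 ∉ Sat(E[full U EG (full ∧ p)]) = {q0}, so the formula does not hold at q4.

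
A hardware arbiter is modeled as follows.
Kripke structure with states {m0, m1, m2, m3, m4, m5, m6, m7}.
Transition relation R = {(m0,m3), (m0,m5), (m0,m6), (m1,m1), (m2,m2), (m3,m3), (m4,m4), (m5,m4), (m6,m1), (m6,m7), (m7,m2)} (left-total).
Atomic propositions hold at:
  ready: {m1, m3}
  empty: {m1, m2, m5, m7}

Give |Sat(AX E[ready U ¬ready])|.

Sat(¬ready) = {m0, m2, m4, m5, m6, m7}
E[ready U ¬ready]: least fixpoint, start Z0 = Sat(¬ready) = {m0, m2, m4, m5, m6, m7}, add states in Sat(ready) with some successor in Z. Already a fixed point.
Sat(E[ready U ¬ready]) = {m0, m2, m4, m5, m6, m7}
Sat(AX E[ready U ¬ready]) = {s : every successor in {m0, m2, m4, m5, m6, m7}} = {m2, m4, m5, m7}
|Sat(AX E[ready U ¬ready])| = |{m2, m4, m5, m7}| = 4.

4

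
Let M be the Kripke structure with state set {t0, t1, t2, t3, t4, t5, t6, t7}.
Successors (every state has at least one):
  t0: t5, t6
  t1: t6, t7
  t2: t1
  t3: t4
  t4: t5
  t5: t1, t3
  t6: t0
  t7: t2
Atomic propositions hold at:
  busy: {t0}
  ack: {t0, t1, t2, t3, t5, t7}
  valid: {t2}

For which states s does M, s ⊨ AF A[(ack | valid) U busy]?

{t0, t6}

Sat(ack | valid) = {t0, t1, t2, t3, t5, t7}
A[(ack | valid) U busy]: least fixpoint, start Z0 = Sat(busy) = {t0}, add states in Sat(ack | valid) with every successor in Z. Already a fixed point.
Sat(A[(ack | valid) U busy]) = {t0}
AF A[(ack | valid) U busy]: least fixpoint, start Z0 = {t0}, add states with every successor in Z. Z1 = {t0, t6}; fixed.
Sat(AF A[(ack | valid) U busy]) = {t0, t6}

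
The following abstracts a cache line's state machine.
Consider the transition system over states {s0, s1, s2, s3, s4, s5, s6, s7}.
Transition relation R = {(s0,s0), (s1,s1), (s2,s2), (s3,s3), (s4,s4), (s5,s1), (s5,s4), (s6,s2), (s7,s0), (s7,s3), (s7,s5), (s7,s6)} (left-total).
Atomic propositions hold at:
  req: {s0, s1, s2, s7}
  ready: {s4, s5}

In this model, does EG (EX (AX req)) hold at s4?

Sat(AX req) = {s : every successor in {s0, s1, s2, s7}} = {s0, s1, s2, s6}
Sat(EX (AX req)) = {s : some successor in {s0, s1, s2, s6}} = {s0, s1, s2, s5, s6, s7}
EG (EX (AX req)): greatest fixpoint, start Z0 = {s0, s1, s2, s5, s6, s7}, keep only states in Sat with some successor in Z. Already a fixed point.
Sat(EG (EX (AX req))) = {s0, s1, s2, s5, s6, s7}
s4 ∉ Sat(EG (EX (AX req))) = {s0, s1, s2, s5, s6, s7}, so the formula does not hold at s4.

No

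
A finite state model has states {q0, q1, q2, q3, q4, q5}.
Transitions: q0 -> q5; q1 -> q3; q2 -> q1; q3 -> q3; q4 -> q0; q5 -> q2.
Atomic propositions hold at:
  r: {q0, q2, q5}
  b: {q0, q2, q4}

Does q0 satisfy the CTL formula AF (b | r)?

Yes

Sat(b | r) = {q0, q2, q4, q5}
AF (b | r): least fixpoint, start Z0 = {q0, q2, q4, q5}, add states with every successor in Z. Already a fixed point.
Sat(AF (b | r)) = {q0, q2, q4, q5}
q0 ∈ Sat(AF (b | r)) = {q0, q2, q4, q5}, so the formula holds at q0.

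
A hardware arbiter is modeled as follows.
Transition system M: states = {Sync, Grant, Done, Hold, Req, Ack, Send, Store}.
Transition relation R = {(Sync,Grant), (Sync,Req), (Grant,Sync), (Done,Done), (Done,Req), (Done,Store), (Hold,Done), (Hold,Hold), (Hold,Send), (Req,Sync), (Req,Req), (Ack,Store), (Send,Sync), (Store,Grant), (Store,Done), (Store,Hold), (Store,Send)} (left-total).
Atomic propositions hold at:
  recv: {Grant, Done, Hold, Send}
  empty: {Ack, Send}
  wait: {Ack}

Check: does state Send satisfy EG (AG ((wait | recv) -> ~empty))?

Sat(wait | recv) = {Grant, Done, Hold, Ack, Send}
Sat(~empty) = {Sync, Grant, Done, Hold, Req, Store}
Sat((wait | recv) -> ~empty) = {Sync, Grant, Done, Hold, Req, Store}
AG ((wait | recv) -> ~empty): greatest fixpoint, start Z0 = {Sync, Grant, Done, Hold, Req, Store}, keep only states in Sat with every successor in Z. Z1 = {Sync, Grant, Done, Req}; Z2 = {Sync, Grant, Req}; fixed.
Sat(AG ((wait | recv) -> ~empty)) = {Sync, Grant, Req}
EG (AG ((wait | recv) -> ~empty)): greatest fixpoint, start Z0 = {Sync, Grant, Req}, keep only states in Sat with some successor in Z. Already a fixed point.
Sat(EG (AG ((wait | recv) -> ~empty))) = {Sync, Grant, Req}
Send ∉ Sat(EG (AG ((wait | recv) -> ~empty))) = {Sync, Grant, Req}, so the formula does not hold at Send.

No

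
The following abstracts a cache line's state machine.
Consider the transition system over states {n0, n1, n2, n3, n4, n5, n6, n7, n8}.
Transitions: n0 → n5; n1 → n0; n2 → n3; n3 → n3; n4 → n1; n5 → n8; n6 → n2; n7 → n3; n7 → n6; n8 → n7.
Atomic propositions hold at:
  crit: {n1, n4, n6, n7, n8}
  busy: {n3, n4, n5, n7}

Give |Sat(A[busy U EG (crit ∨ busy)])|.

Sat(crit ∨ busy) = {n1, n3, n4, n5, n6, n7, n8}
EG (crit ∨ busy): greatest fixpoint, start Z0 = {n1, n3, n4, n5, n6, n7, n8}, keep only states in Sat with some successor in Z. Z1 = {n3, n4, n5, n7, n8}; Z2 = {n3, n5, n7, n8}; fixed.
Sat(EG (crit ∨ busy)) = {n3, n5, n7, n8}
A[busy U EG (crit ∨ busy)]: least fixpoint, start Z0 = Sat(EG (crit ∨ busy)) = {n3, n5, n7, n8}, add states in Sat(busy) with every successor in Z. Already a fixed point.
Sat(A[busy U EG (crit ∨ busy)]) = {n3, n5, n7, n8}
|Sat(A[busy U EG (crit ∨ busy)])| = |{n3, n5, n7, n8}| = 4.

4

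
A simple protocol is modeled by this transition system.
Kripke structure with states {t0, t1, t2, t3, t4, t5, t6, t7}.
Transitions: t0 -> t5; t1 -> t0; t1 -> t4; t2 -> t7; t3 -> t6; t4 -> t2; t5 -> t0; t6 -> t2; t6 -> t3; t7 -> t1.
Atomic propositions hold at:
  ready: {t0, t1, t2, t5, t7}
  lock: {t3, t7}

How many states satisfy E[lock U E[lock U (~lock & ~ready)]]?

Sat(~lock) = {t0, t1, t2, t4, t5, t6}
Sat(~ready) = {t3, t4, t6}
Sat(~lock & ~ready) = {t4, t6}
E[lock U (~lock & ~ready)]: least fixpoint, start Z0 = Sat((~lock & ~ready)) = {t4, t6}, add states in Sat(lock) with some successor in Z. Z1 = {t3, t4, t6}; fixed.
Sat(E[lock U (~lock & ~ready)]) = {t3, t4, t6}
E[lock U E[lock U (~lock & ~ready)]]: least fixpoint, start Z0 = Sat(E[lock U (~lock & ~ready)]) = {t3, t4, t6}, add states in Sat(lock) with some successor in Z. Already a fixed point.
Sat(E[lock U E[lock U (~lock & ~ready)]]) = {t3, t4, t6}
|Sat(E[lock U E[lock U (~lock & ~ready)]])| = |{t3, t4, t6}| = 3.

3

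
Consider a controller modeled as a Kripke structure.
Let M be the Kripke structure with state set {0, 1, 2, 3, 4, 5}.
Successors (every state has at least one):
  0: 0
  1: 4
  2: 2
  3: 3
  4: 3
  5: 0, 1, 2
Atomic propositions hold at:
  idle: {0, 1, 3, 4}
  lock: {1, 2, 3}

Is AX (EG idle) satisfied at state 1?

EG idle: greatest fixpoint, start Z0 = {0, 1, 3, 4}, keep only states in Sat with some successor in Z. Already a fixed point.
Sat(EG idle) = {0, 1, 3, 4}
Sat(AX (EG idle)) = {s : every successor in {0, 1, 3, 4}} = {0, 1, 3, 4}
1 ∈ Sat(AX (EG idle)) = {0, 1, 3, 4}, so the formula holds at 1.

Yes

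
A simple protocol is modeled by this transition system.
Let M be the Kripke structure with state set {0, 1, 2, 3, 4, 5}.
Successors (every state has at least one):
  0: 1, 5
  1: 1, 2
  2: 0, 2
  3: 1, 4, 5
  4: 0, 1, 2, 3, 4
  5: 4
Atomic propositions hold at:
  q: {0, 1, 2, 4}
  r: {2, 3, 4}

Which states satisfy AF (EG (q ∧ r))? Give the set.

{2, 4, 5}

Sat(q ∧ r) = {2, 4}
EG (q ∧ r): greatest fixpoint, start Z0 = {2, 4}, keep only states in Sat with some successor in Z. Already a fixed point.
Sat(EG (q ∧ r)) = {2, 4}
AF (EG (q ∧ r)): least fixpoint, start Z0 = {2, 4}, add states with every successor in Z. Z1 = {2, 4, 5}; fixed.
Sat(AF (EG (q ∧ r))) = {2, 4, 5}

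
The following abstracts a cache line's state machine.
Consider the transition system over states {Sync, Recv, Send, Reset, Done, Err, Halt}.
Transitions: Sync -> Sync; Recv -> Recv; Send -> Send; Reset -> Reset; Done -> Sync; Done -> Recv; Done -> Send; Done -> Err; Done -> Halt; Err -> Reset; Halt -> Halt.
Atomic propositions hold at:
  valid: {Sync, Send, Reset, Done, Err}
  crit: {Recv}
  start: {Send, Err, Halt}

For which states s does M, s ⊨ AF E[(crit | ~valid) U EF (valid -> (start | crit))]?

Sat(~valid) = {Recv, Halt}
Sat(crit | ~valid) = {Recv, Halt}
Sat(start | crit) = {Recv, Send, Err, Halt}
Sat(valid -> (start | crit)) = {Recv, Send, Err, Halt}
EF (valid -> (start | crit)): least fixpoint, start Z0 = {Recv, Send, Err, Halt}, add states with some successor in Z. Z1 = {Recv, Send, Done, Err, Halt}; fixed.
Sat(EF (valid -> (start | crit))) = {Recv, Send, Done, Err, Halt}
E[(crit | ~valid) U EF (valid -> (start | crit))]: least fixpoint, start Z0 = Sat(EF (valid -> (start | crit))) = {Recv, Send, Done, Err, Halt}, add states in Sat(crit | ~valid) with some successor in Z. Already a fixed point.
Sat(E[(crit | ~valid) U EF (valid -> (start | crit))]) = {Recv, Send, Done, Err, Halt}
AF E[(crit | ~valid) U EF (valid -> (start | crit))]: least fixpoint, start Z0 = {Recv, Send, Done, Err, Halt}, add states with every successor in Z. Already a fixed point.
Sat(AF E[(crit | ~valid) U EF (valid -> (start | crit))]) = {Recv, Send, Done, Err, Halt}

{Recv, Send, Done, Err, Halt}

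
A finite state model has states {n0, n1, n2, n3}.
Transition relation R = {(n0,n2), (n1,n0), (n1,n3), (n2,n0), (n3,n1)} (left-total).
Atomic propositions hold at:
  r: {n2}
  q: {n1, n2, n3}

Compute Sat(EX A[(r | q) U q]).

Sat(r | q) = {n1, n2, n3}
A[(r | q) U q]: least fixpoint, start Z0 = Sat(q) = {n1, n2, n3}, add states in Sat(r | q) with every successor in Z. Already a fixed point.
Sat(A[(r | q) U q]) = {n1, n2, n3}
Sat(EX A[(r | q) U q]) = {s : some successor in {n1, n2, n3}} = {n0, n1, n3}

{n0, n1, n3}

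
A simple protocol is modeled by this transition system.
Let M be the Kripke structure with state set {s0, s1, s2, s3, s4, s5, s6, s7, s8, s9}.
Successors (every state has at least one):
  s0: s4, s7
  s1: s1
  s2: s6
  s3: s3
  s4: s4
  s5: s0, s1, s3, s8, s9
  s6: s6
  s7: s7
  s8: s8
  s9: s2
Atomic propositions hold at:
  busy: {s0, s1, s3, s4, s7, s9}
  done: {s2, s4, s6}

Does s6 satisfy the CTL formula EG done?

Yes

EG done: greatest fixpoint, start Z0 = {s2, s4, s6}, keep only states in Sat with some successor in Z. Already a fixed point.
Sat(EG done) = {s2, s4, s6}
s6 ∈ Sat(EG done) = {s2, s4, s6}, so the formula holds at s6.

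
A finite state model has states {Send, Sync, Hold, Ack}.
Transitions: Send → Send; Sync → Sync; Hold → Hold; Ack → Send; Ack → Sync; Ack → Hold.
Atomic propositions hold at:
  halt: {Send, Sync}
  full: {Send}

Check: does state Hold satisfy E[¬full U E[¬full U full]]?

Sat(¬full) = {Sync, Hold, Ack}
E[¬full U full]: least fixpoint, start Z0 = Sat(full) = {Send}, add states in Sat(¬full) with some successor in Z. Z1 = {Send, Ack}; fixed.
Sat(E[¬full U full]) = {Send, Ack}
E[¬full U E[¬full U full]]: least fixpoint, start Z0 = Sat(E[¬full U full]) = {Send, Ack}, add states in Sat(¬full) with some successor in Z. Already a fixed point.
Sat(E[¬full U E[¬full U full]]) = {Send, Ack}
Hold ∉ Sat(E[¬full U E[¬full U full]]) = {Send, Ack}, so the formula does not hold at Hold.

No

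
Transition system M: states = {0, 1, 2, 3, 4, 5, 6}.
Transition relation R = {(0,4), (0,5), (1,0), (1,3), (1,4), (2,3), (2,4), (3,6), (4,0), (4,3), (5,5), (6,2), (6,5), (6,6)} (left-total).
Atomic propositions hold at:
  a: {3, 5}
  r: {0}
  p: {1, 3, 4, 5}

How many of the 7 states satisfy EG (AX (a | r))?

1

Sat(a | r) = {0, 3, 5}
Sat(AX (a | r)) = {s : every successor in {0, 3, 5}} = {4, 5}
EG (AX (a | r)): greatest fixpoint, start Z0 = {4, 5}, keep only states in Sat with some successor in Z. Z1 = {5}; fixed.
Sat(EG (AX (a | r))) = {5}
|Sat(EG (AX (a | r)))| = |{5}| = 1.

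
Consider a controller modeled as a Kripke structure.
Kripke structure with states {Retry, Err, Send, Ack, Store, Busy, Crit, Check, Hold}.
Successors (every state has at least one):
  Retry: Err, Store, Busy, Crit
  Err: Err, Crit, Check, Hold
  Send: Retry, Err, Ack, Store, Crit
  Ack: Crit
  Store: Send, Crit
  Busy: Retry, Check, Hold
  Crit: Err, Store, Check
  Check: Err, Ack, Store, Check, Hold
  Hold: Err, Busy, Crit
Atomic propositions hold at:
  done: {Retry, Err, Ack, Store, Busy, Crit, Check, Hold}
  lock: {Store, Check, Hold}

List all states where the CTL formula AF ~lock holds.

{Retry, Err, Send, Ack, Store, Busy, Crit, Hold}

Sat(~lock) = {Retry, Err, Send, Ack, Busy, Crit}
AF ~lock: least fixpoint, start Z0 = {Retry, Err, Send, Ack, Busy, Crit}, add states with every successor in Z. Z1 = {Retry, Err, Send, Ack, Store, Busy, Crit, Hold}; fixed.
Sat(AF ~lock) = {Retry, Err, Send, Ack, Store, Busy, Crit, Hold}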